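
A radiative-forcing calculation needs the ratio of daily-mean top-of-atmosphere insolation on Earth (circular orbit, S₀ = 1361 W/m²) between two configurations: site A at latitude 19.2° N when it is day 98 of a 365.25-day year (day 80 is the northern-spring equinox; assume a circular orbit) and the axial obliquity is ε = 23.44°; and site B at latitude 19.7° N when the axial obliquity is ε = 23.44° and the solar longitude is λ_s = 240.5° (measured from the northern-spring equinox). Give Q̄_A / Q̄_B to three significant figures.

— Configuration A (φ=+19.2°):
Solar longitude: λ_s = 360° × (98 − 80)/365.25 = 17.741°.
sin δ = sin 23.44° × sin 17.741° = 0.12121, so δ = +6.962°.
cos H₀ = −tan(+19.2°) tan(+6.962°) = -0.0425, H₀ = 1.6133 rad.
Bracket: H₀ sin φ sin δ + cos φ cos δ sin H₀ = 1.6133×0.32887×0.12121 + 0.94438×0.99263×0.99910 = 0.064310 + 0.936576 = 1.000886.
Q̄ = (S₀/π) × [bracket] = (1361/π) × 1.000886 = 433.60 W/m².
— Configuration B (φ=+19.7°):
Solar declination: sin δ = sin ε · sin λ_s = sin 23.44° × sin 240.5° = -0.34622, so δ = -20.256°.
cos H₀ = −tan(+19.7°) tan(-20.256°) = 0.1321, H₀ = 1.4383 rad.
Bracket: H₀ sin φ sin δ + cos φ cos δ sin H₀ = 1.4383×0.33710×-0.34622 + 0.94147×0.93815×0.99123 = -0.167865 + 0.875494 = 0.707629.
Q̄ = (S₀/π) × [bracket] = (1361/π) × 0.707629 = 306.56 W/m².
Ratio Q̄_A / Q̄_B = 433.60 / 306.56 = 1.414.

Q̄_A / Q̄_B ≈ 1.41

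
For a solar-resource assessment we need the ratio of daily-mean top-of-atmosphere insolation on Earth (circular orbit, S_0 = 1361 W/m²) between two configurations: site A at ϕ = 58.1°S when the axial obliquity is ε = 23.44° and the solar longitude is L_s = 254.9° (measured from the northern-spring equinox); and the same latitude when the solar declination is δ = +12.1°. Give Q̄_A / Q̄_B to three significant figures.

— Configuration A (ϕ=-58.1°):
Solar declination: sin δ = sin ε · sin L_s = sin 23.44° × sin 254.9° = -0.38405, so δ = -22.585°.
cos h₀ = −tan(-58.1°) tan(-22.585°) = -0.6683, h₀ = 2.3027 rad.
Bracket: h₀ sin ϕ sin δ + cos ϕ cos δ sin h₀ = 2.3027×-0.84897×-0.38405 + 0.52844×0.92331×0.74393 = 0.750788 + 0.362974 = 1.113762.
Q̄ = (S_0/π) × [bracket] = (1361/π) × 1.113762 = 482.50 W/m².
— Configuration B (ϕ=-58.1°):
cos h₀ = −tan(-58.1°) tan(+12.100°) = 0.3444, h₀ = 1.2192 rad.
Bracket: h₀ sin ϕ sin δ + cos ϕ cos δ sin h₀ = 1.2192×-0.84897×0.20962 + 0.52844×0.97778×0.93882 = -0.216970 + 0.485086 = 0.268116.
Q̄ = (S_0/π) × [bracket] = (1361/π) × 0.268116 = 116.15 W/m².
Ratio Q̄_A / Q̄_B = 482.50 / 116.15 = 4.154.

Q̄_A / Q̄_B ≈ 4.15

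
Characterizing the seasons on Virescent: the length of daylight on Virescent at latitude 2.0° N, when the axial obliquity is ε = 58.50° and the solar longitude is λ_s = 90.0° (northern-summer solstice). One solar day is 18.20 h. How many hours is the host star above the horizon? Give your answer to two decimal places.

9.43 h

Solar declination: sin δ = sin ε · sin λ_s = sin 58.50° × sin 90.0° = 0.85264, so δ = +58.500°.
cos H₀ = −tan φ · tan δ = −tan(+2.0°) × tan(+58.500°) = -0.0570, so H₀ = 1.6278 rad = 93.27°.
Daylight = 2H₀/(2π) × 18.20 h = (1.6278/π) × 18.20 = 9.43 h.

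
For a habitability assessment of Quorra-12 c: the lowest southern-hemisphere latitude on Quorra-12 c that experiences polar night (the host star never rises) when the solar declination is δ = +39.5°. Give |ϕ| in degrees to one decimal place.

|ϕ| = 50.5°

Polar night requires cos h₀ = −tan ϕ tan δ ≥ 1, i.e. tan ϕ tan δ ≤ −1.
The boundary is |tan ϕ| · |tan δ| = 1, so |ϕ| = 90° − |δ| = 90° − 39.5° = 50.5° in the southern hemisphere.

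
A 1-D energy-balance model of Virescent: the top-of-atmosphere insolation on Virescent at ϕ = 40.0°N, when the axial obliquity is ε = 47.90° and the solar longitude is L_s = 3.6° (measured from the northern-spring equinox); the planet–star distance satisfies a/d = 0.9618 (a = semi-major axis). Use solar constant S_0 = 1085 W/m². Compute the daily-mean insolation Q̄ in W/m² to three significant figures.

Q̄ ≈ 260 W/m²

Solar declination: sin δ = sin ε · sin L_s = sin 47.90° × sin 3.6° = 0.04659, so δ = +2.670°.
cos h₀ = −tan(+40.0°) tan(+2.670°) = -0.0391, h₀ = 1.6099 rad.
Bracket: h₀ sin ϕ sin δ + cos ϕ cos δ sin h₀ = 1.6099×0.64279×0.04659 + 0.76604×0.99891×0.99923 = 0.048213 + 0.764616 = 0.812829.
Inverse-square distance factor (a/d)² = 0.9618² = 0.925059.
Q̄ = (S_0/π) × 0.925059 × [bracket] = (1085/π) × 0.925059 × 0.812829 = 259.7 W/m².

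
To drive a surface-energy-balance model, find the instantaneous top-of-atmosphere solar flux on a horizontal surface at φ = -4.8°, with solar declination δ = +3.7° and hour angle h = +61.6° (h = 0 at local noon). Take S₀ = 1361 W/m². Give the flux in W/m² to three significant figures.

cos θ_z = sin φ sin δ + cos φ cos δ cos h = -0.005400 + 0.472968 = 0.467568.
Flux = S₀ · cos θ_z = 1361 × 0.467568 = 636.4 W/m².

636 W/m²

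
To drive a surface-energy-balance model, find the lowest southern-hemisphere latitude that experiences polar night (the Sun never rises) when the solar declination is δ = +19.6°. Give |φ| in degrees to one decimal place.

|φ| = 70.4°

Polar night requires cos H₀ = −tan φ tan δ ≥ 1, i.e. tan φ tan δ ≤ −1.
The boundary is |tan φ| · |tan δ| = 1, so |φ| = 90° − |δ| = 90° − 19.6° = 70.4° in the southern hemisphere.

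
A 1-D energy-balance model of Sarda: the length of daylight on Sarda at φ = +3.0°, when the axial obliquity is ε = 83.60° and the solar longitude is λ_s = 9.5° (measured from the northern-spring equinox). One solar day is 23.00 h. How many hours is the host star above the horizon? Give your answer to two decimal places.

11.56 h

Solar declination: sin δ = sin ε · sin λ_s = sin 83.60° × sin 9.5° = 0.16402, so δ = +9.440°.
cos H₀ = −tan φ · tan δ = −tan(+3.0°) × tan(+9.440°) = -0.0087, so H₀ = 1.5795 rad = 90.50°.
Daylight = 2H₀/(2π) × 23.00 h = (1.5795/π) × 23.00 = 11.56 h.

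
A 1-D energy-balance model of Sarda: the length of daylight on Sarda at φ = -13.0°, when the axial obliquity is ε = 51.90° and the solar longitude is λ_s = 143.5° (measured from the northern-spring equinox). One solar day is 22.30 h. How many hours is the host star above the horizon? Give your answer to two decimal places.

10.28 h

Solar declination: sin δ = sin ε · sin λ_s = sin 51.90° × sin 143.5° = 0.46809, so δ = +27.910°.
cos H₀ = −tan φ · tan δ = −tan(-13.0°) × tan(+27.910°) = 0.1223, so H₀ = 1.4482 rad = 82.98°.
Daylight = 2H₀/(2π) × 22.30 h = (1.4482/π) × 22.30 = 10.28 h.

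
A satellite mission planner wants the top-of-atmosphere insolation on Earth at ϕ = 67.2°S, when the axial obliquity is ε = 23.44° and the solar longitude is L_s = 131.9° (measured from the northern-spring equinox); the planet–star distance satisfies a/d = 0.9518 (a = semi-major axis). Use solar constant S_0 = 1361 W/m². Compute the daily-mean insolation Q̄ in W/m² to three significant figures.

Solar declination: sin δ = sin ε · sin L_s = sin 23.44° × sin 131.9° = 0.29608, so δ = +17.222°.
cos h₀ = −tan(-67.2°) tan(+17.222°) = 0.7374, h₀ = 0.7416 rad.
Bracket: h₀ sin ϕ sin δ + cos ϕ cos δ sin h₀ = 0.7416×-0.92186×0.29608 + 0.38752×0.95516×0.67545 = -0.202415 + 0.250013 = 0.047598.
Inverse-square distance factor (a/d)² = 0.9518² = 0.905923.
Q̄ = (S_0/π) × 0.905923 × [bracket] = (1361/π) × 0.905923 × 0.047598 = 18.68 W/m².

Q̄ ≈ 18.7 W/m²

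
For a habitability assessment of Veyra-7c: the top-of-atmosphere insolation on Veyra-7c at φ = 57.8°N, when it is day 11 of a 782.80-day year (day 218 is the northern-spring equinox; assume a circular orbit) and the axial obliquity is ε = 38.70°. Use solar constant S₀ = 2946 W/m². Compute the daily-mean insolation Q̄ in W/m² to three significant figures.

Solar longitude: λ_s = 360° × (11 − 218)/782.80 = -95.197°, i.e. -95.197° + 360° = 264.803°.
sin δ = sin 38.70° × sin 264.803° = -0.62267, so δ = -38.512°.
cos H₀ = −tan(+57.8°) tan(-38.512°) = 1.2637 ≥ 1 ⇒ polar night, H₀ = 0 and Q̄ = 0.

Q̄ ≈ 0.00 W/m²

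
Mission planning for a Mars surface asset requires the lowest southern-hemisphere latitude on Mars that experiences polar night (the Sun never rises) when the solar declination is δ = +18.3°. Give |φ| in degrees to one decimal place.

Polar night requires cos H₀ = −tan φ tan δ ≥ 1, i.e. tan φ tan δ ≤ −1.
The boundary is |tan φ| · |tan δ| = 1, so |φ| = 90° − |δ| = 90° − 18.3° = 71.7° in the southern hemisphere.

|φ| = 71.7°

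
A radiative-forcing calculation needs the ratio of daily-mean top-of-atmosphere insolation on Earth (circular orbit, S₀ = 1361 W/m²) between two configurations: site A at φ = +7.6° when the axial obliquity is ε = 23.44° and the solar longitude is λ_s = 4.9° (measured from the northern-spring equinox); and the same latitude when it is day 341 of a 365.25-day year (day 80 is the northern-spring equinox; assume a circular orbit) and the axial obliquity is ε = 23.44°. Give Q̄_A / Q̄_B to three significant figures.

Q̄_A / Q̄_B ≈ 1.20

— Configuration A (φ=+7.6°):
Solar declination: sin δ = sin ε · sin λ_s = sin 23.44° × sin 4.9° = 0.03398, so δ = +1.947°.
cos H₀ = −tan(+7.6°) tan(+1.947°) = -0.0045, H₀ = 1.5753 rad.
Bracket: H₀ sin φ sin δ + cos φ cos δ sin H₀ = 1.5753×0.13226×0.03398 + 0.99122×0.99942×0.99999 = 0.007080 + 0.990635 = 0.997715.
Q̄ = (S₀/π) × [bracket] = (1361/π) × 0.997715 = 432.23 W/m².
— Configuration B (φ=+7.6°):
Solar longitude: λ_s = 360° × (341 − 80)/365.25 = 257.248°.
sin δ = sin 23.44° × sin 257.248° = -0.38798, so δ = -22.829°.
cos H₀ = −tan(+7.6°) tan(-22.829°) = 0.0562, H₀ = 1.5146 rad.
Bracket: H₀ sin φ sin δ + cos φ cos δ sin H₀ = 1.5146×0.13226×-0.38798 + 0.99122×0.92167×0.99842 = -0.077721 + 0.912134 = 0.834413.
Q̄ = (S₀/π) × [bracket] = (1361/π) × 0.834413 = 361.48 W/m².
Ratio Q̄_A / Q̄_B = 432.23 / 361.48 = 1.196.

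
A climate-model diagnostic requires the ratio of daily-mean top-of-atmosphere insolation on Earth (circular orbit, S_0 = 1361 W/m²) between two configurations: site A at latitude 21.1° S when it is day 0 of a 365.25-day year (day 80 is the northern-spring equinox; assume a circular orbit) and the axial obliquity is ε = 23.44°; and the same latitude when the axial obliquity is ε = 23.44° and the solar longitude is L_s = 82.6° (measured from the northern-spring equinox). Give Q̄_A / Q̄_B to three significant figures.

Q̄_A / Q̄_B ≈ 1.69

— Configuration A (ϕ=-21.1°):
Solar longitude: L_s = 360° × (0 − 80)/365.25 = -78.850°, i.e. -78.850° + 360° = 281.150°.
sin δ = sin 23.44° × sin 281.150° = -0.39028, so δ = -22.972°.
cos h₀ = −tan(-21.1°) tan(-22.972°) = -0.1636, h₀ = 1.7351 rad.
Bracket: h₀ sin ϕ sin δ + cos ϕ cos δ sin h₀ = 1.7351×-0.36000×-0.39028 + 0.93295×0.92070×0.98653 = 0.243783 + 0.847397 = 1.091180.
Q̄ = (S_0/π) × [bracket] = (1361/π) × 1.091180 = 472.72 W/m².
— Configuration B (ϕ=-21.1°):
Solar declination: sin δ = sin ε · sin L_s = sin 23.44° × sin 82.6° = 0.39448, so δ = +23.233°.
cos h₀ = −tan(-21.1°) tan(+23.233°) = 0.1656, h₀ = 1.4044 rad.
Bracket: h₀ sin ϕ sin δ + cos ϕ cos δ sin h₀ = 1.4044×-0.36000×0.39448 + 0.93295×0.91891×0.98618 = -0.199443 + 0.845449 = 0.646006.
Q̄ = (S_0/π) × [bracket] = (1361/π) × 0.646006 = 279.86 W/m².
Ratio Q̄_A / Q̄_B = 472.72 / 279.86 = 1.689.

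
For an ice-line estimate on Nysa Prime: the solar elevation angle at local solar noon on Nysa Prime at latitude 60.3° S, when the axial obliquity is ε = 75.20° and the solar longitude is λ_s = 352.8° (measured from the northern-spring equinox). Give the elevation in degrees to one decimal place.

Solar declination: sin δ = sin ε · sin λ_s = sin 75.20° × sin 352.8° = -0.12118, so δ = -6.960°.
At local noon the hour angle is zero, so the zenith angle equals |φ − δ| = |-60.3° − (-6.960°)| = 53.340°.
Elevation = 90° − 53.340° = 36.7°.

36.7°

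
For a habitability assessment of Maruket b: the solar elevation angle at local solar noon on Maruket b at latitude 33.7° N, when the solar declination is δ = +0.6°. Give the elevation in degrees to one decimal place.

56.9°

At local noon the hour angle is zero, so the zenith angle equals |φ − δ| = |+33.7° − (+0.600°)| = 33.100°.
Elevation = 90° − 33.100° = 56.9°.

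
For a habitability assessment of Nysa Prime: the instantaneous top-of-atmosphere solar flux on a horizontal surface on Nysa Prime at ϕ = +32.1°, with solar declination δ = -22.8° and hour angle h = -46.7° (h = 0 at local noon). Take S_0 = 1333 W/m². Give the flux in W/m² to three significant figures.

cos θ_z = sin ϕ sin δ + cos ϕ cos δ cos h = -0.205925 + 0.535576 = 0.329651.
Flux = S_0 · cos θ_z = 1333 × 0.329651 = 439.4 W/m².

439 W/m²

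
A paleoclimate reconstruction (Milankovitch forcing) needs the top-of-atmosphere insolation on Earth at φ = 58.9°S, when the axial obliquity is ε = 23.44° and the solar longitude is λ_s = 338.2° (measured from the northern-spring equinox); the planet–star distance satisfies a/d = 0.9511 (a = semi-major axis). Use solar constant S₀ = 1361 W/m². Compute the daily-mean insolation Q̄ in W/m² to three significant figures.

Q̄ ≈ 284 W/m²

Solar declination: sin δ = sin ε · sin λ_s = sin 23.44° × sin 338.2° = -0.14773, so δ = -8.495°.
cos H₀ = −tan(-58.9°) tan(-8.495°) = -0.2476, H₀ = 1.8210 rad.
Bracket: H₀ sin φ sin δ + cos φ cos δ sin H₀ = 1.8210×-0.85627×-0.14773 + 0.51653×0.98903×0.96886 = 0.230351 + 0.494955 = 0.725306.
Inverse-square distance factor (a/d)² = 0.9511² = 0.904591.
Q̄ = (S₀/π) × 0.904591 × [bracket] = (1361/π) × 0.904591 × 0.725306 = 284.2 W/m².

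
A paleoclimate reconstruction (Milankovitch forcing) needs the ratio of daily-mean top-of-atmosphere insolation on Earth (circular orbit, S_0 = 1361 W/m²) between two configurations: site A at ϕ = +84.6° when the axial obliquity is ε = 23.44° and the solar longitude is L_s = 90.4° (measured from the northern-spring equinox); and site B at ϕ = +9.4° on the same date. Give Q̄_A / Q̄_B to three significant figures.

Q̄_A / Q̄_B ≈ 1.23

— Configuration A (ϕ=+84.6°):
Solar declination: sin δ = sin ε · sin L_s = sin 23.44° × sin 90.4° = 0.39778, so δ = +23.439°.
cos h₀ = −tan(+84.6°) tan(+23.439°) = -4.5865 ≤ −1 ⇒ polar day, h₀ = π.
Bracket: h₀ sin ϕ sin δ + cos ϕ cos δ sin h₀ = 3.1416×0.99556×0.39778 + 0.09411×0.91748×0.00000 = 1.244117 + 0.000000 = 1.244117.
Q̄ = (S_0/π) × [bracket] = (1361/π) × 1.244117 = 538.98 W/m².
— Configuration B (ϕ=+9.4°):
cos h₀ = −tan(+9.4°) tan(+23.439°) = -0.0718, h₀ = 1.6426 rad.
Bracket: h₀ sin ϕ sin δ + cos ϕ cos δ sin h₀ = 1.6426×0.16333×0.39778 + 0.98657×0.91748×0.99742 = 0.106719 + 0.902823 = 1.009542.
Q̄ = (S_0/π) × [bracket] = (1361/π) × 1.009542 = 437.35 W/m².
Ratio Q̄_A / Q̄_B = 538.98 / 437.35 = 1.232.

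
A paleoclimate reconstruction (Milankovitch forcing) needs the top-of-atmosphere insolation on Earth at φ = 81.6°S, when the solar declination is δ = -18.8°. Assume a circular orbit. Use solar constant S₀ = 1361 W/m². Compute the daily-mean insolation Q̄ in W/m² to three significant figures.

Q̄ ≈ 434 W/m²

cos H₀ = −tan(-81.6°) tan(-18.800°) = -2.3054 ≤ −1 ⇒ polar day, H₀ = π.
Bracket: H₀ sin φ sin δ + cos φ cos δ sin H₀ = 3.1416×-0.98927×-0.32227 + 0.14608×0.94665×0.00000 = 1.001580 + 0.000000 = 1.001580.
Q̄ = (S₀/π) × [bracket] = (1361/π) × 1.001580 = 433.9 W/m².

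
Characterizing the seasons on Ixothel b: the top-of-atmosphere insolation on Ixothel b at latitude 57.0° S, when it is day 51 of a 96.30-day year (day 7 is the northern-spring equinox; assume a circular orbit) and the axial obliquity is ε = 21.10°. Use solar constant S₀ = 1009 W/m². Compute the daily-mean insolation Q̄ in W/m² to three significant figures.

Q̄ ≈ 135 W/m²

Solar longitude: λ_s = 360° × (51 − 7)/96.30 = 164.486°.
sin δ = sin 21.10° × sin 164.486° = 0.09629, so δ = +5.526°.
cos H₀ = −tan(-57.0°) tan(+5.526°) = 0.1490, H₀ = 1.4213 rad.
Bracket: H₀ sin φ sin δ + cos φ cos δ sin H₀ = 1.4213×-0.83867×0.09629 + 0.54464×0.99535×0.98884 = -0.114778 + 0.536058 = 0.421280.
Q̄ = (S₀/π) × [bracket] = (1009/π) × 0.421280 = 135.3 W/m².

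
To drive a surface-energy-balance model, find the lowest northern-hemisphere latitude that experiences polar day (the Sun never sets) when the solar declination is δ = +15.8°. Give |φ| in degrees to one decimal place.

Polar day requires cos H₀ = −tan φ tan δ ≤ −1, i.e. tan φ tan δ ≥ 1.
The boundary is |tan φ| · |tan δ| = 1, so |φ| = 90° − |δ| = 90° − 15.8° = 74.2° in the northern hemisphere.

|φ| = 74.2°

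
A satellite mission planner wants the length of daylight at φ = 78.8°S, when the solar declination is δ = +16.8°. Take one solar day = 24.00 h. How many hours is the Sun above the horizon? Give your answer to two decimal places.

0.00 h

cos H₀ = −tan φ · tan δ = 1.5248 ≥ 1, so the Sun never rises (polar night) and H₀ = 0.
Daylight = 2H₀/(2π) × 24.00 h = (0.0000/π) × 24.00 = 0.00 h.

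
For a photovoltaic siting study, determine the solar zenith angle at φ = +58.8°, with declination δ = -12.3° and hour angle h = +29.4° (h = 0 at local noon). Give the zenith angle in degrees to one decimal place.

θ_z = 75.0°

cos θ_z = sin φ sin δ + cos φ cos δ cos h = -0.182219 + 0.440953 = 0.258734.
θ_z = arccos(0.258734) = 75.0°.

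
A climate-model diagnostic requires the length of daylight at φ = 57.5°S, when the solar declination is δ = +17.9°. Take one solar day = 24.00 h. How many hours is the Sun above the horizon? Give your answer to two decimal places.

7.94 h

cos H₀ = −tan φ · tan δ = −tan(-57.5°) × tan(+17.900°) = 0.5070, so H₀ = 1.0391 rad = 59.54°.
Daylight = 2H₀/(2π) × 24.00 h = (1.0391/π) × 24.00 = 7.94 h.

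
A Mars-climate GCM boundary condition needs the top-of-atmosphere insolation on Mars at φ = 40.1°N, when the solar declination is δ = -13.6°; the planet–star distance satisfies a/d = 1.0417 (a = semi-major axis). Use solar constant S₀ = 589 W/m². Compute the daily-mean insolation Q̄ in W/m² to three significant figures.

Q̄ ≈ 106 W/m²

cos H₀ = −tan(+40.1°) tan(-13.600°) = 0.2037, H₀ = 1.3656 rad.
Bracket: H₀ sin φ sin δ + cos φ cos δ sin H₀ = 1.3656×0.64412×-0.23514 + 0.76492×0.97196×0.97903 = -0.206832 + 0.727881 = 0.521049.
Inverse-square distance factor (a/d)² = 1.0417² = 1.085139.
Q̄ = (S₀/π) × 1.085139 × [bracket] = (589/π) × 1.085139 × 0.521049 = 106.0 W/m².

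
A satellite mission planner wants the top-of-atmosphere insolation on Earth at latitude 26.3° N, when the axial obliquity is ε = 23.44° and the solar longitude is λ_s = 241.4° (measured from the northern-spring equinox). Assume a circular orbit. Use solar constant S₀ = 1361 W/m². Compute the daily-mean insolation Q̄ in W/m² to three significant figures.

Solar declination: sin δ = sin ε · sin λ_s = sin 23.44° × sin 241.4° = -0.34925, so δ = -20.442°.
cos H₀ = −tan(+26.3°) tan(-20.442°) = 0.1842, H₀ = 1.3855 rad.
Bracket: H₀ sin φ sin δ + cos φ cos δ sin H₀ = 1.3855×0.44307×-0.34925 + 0.89649×0.93703×0.98289 = -0.214395 + 0.825665 = 0.611270.
Q̄ = (S₀/π) × [bracket] = (1361/π) × 0.611270 = 264.8 W/m².

Q̄ ≈ 265 W/m²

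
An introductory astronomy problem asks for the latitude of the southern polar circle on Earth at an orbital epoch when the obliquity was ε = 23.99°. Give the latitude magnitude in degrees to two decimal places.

The polar circle is the lowest latitude that experiences at least one full rotation of continuous darkness at the northern-summer solstice; it lies at |ϕ| = 90° − ε = 90° − 23.99° = 66.01°.

66.01°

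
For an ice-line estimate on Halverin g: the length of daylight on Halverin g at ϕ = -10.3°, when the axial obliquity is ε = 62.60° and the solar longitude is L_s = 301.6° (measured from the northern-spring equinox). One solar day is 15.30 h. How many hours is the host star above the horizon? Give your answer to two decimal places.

8.68 h

Solar declination: sin δ = sin ε · sin L_s = sin 62.60° × sin 301.6° = -0.75618, so δ = -49.128°.
cos h₀ = −tan ϕ · tan δ = −tan(-10.3°) × tan(-49.128°) = -0.2100, so h₀ = 1.7824 rad = 102.12°.
Daylight = 2h₀/(2π) × 15.30 h = (1.7824/π) × 15.30 = 8.68 h.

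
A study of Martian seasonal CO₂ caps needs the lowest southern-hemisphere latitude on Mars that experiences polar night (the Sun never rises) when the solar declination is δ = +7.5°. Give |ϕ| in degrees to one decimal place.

|ϕ| = 82.5°

Polar night requires cos h₀ = −tan ϕ tan δ ≥ 1, i.e. tan ϕ tan δ ≤ −1.
The boundary is |tan ϕ| · |tan δ| = 1, so |ϕ| = 90° − |δ| = 90° − 7.5° = 82.5° in the southern hemisphere.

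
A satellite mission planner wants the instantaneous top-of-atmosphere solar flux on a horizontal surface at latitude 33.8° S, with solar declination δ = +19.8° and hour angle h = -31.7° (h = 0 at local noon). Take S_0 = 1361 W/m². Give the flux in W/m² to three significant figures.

649 W/m²

cos θ_z = sin ϕ sin δ + cos ϕ cos δ cos h = -0.188438 + 0.665213 = 0.476775.
Flux = S_0 · cos θ_z = 1361 × 0.476775 = 648.9 W/m².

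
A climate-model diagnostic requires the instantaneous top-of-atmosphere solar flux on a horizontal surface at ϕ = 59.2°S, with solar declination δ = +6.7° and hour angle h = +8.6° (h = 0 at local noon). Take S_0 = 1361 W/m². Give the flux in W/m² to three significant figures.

cos θ_z = sin ϕ sin δ + cos ϕ cos δ cos h = -0.100215 + 0.502828 = 0.402613.
Flux = S_0 · cos θ_z = 1361 × 0.402613 = 548.0 W/m².

548 W/m²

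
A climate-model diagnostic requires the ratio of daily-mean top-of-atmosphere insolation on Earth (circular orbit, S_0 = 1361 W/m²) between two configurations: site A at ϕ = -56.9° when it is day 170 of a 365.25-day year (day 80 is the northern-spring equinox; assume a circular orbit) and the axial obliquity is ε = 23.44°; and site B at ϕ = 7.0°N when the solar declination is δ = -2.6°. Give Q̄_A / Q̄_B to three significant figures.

Q̄_A / Q̄_B ≈ 0.0949

— Configuration A (ϕ=-56.9°):
Solar longitude: L_s = 360° × (170 − 80)/365.25 = 88.706°.
sin δ = sin 23.44° × sin 88.706° = 0.39769, so δ = +23.434°.
cos h₀ = −tan(-56.9°) tan(+23.434°) = 0.6649, h₀ = 0.8434 rad.
Bracket: h₀ sin ϕ sin δ + cos ϕ cos δ sin h₀ = 0.8434×-0.83772×0.39769 + 0.54610×0.91752×0.74694 = -0.280981 + 0.374260 = 0.093279.
Q̄ = (S_0/π) × [bracket] = (1361/π) × 0.093279 = 40.410 W/m².
— Configuration B (ϕ=+7.0°):
cos h₀ = −tan(+7.0°) tan(-2.600°) = 0.0056, h₀ = 1.5652 rad.
Bracket: h₀ sin ϕ sin δ + cos ϕ cos δ sin h₀ = 1.5652×0.12187×-0.04536 + 0.99255×0.99897×0.99998 = -0.008652 + 0.991508 = 0.982856.
Q̄ = (S_0/π) × [bracket] = (1361/π) × 0.982856 = 425.79 W/m².
Ratio Q̄_A / Q̄_B = 40.410 / 425.79 = 0.09491.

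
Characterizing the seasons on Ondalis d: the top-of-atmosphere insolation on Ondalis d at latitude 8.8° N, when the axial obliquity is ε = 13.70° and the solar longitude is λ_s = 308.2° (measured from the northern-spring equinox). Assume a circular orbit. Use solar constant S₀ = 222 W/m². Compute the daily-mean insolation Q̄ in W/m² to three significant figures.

Q̄ ≈ 65.5 W/m²

Solar declination: sin δ = sin ε · sin λ_s = sin 13.70° × sin 308.2° = -0.18612, so δ = -10.726°.
cos H₀ = −tan(+8.8°) tan(-10.726°) = 0.0293, H₀ = 1.5415 rad.
Bracket: H₀ sin φ sin δ + cos φ cos δ sin H₀ = 1.5415×0.15299×-0.18612 + 0.98823×0.98253×0.99957 = -0.043893 + 0.970548 = 0.926655.
Q̄ = (S₀/π) × [bracket] = (222/π) × 0.926655 = 65.48 W/m².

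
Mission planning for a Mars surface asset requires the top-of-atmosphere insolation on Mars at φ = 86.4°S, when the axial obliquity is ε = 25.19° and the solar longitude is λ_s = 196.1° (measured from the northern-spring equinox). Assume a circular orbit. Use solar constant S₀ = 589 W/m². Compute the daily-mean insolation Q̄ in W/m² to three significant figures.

Q̄ ≈ 69.4 W/m²

Solar declination: sin δ = sin ε · sin λ_s = sin 25.19° × sin 196.1° = -0.11803, so δ = -6.778°.
cos H₀ = −tan(-86.4°) tan(-6.778°) = -1.8893 ≤ −1 ⇒ polar day, H₀ = π.
Bracket: H₀ sin φ sin δ + cos φ cos δ sin H₀ = 3.1416×-0.99803×-0.11803 + 0.06279×0.99301×0.00000 = 0.370073 + 0.000000 = 0.370073.
Q̄ = (S₀/π) × [bracket] = (589/π) × 0.370073 = 69.38 W/m².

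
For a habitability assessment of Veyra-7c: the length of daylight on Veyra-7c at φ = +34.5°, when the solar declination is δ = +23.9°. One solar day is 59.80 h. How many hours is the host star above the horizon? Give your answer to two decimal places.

cos H₀ = −tan φ · tan δ = −tan(+34.5°) × tan(+23.900°) = -0.3046, so H₀ = 1.8803 rad = 107.73°.
Daylight = 2H₀/(2π) × 59.80 h = (1.8803/π) × 59.80 = 35.79 h.

35.79 h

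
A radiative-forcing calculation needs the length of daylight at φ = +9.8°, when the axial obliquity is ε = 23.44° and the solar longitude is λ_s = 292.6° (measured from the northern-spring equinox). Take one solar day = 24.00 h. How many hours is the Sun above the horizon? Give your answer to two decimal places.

Solar declination: sin δ = sin ε · sin λ_s = sin 23.44° × sin 292.6° = -0.36724, so δ = -21.546°.
cos H₀ = −tan φ · tan δ = −tan(+9.8°) × tan(-21.546°) = 0.0682, so H₀ = 1.5025 rad = 86.09°.
Daylight = 2H₀/(2π) × 24.00 h = (1.5025/π) × 24.00 = 11.48 h.

11.48 h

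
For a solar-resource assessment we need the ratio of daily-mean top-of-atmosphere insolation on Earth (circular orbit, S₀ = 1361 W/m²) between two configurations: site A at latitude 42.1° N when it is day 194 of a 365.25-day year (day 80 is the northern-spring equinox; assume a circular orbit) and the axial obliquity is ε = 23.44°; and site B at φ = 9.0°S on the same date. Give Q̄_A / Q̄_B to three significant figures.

Q̄_A / Q̄_B ≈ 1.35

— Configuration A (φ=+42.1°):
Solar longitude: λ_s = 360° × (194 − 80)/365.25 = 112.361°.
sin δ = sin 23.44° × sin 112.361° = 0.36788, so δ = +21.585°.
cos H₀ = −tan(+42.1°) tan(+21.585°) = -0.3575, H₀ = 1.9364 rad.
Bracket: H₀ sin φ sin δ + cos φ cos δ sin H₀ = 1.9364×0.67043×0.36788 + 0.74198×0.92987×0.93393 = 0.477589 + 0.644360 = 1.121949.
Q̄ = (S₀/π) × [bracket] = (1361/π) × 1.121949 = 486.05 W/m².
— Configuration B (φ=-9.0°):
cos H₀ = −tan(-9.0°) tan(+21.585°) = 0.0627, H₀ = 1.5081 rad.
Bracket: H₀ sin φ sin δ + cos φ cos δ sin H₀ = 1.5081×-0.15643×0.36788 + 0.98769×0.92987×0.99803 = -0.086787 + 0.916614 = 0.829827.
Q̄ = (S₀/π) × [bracket] = (1361/π) × 0.829827 = 359.50 W/m².
Ratio Q̄_A / Q̄_B = 486.05 / 359.50 = 1.352.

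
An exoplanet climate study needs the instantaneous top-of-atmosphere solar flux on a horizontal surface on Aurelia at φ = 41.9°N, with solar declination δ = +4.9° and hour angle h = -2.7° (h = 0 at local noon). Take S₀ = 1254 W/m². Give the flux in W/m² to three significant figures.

1.00e+03 W/m²

cos θ_z = sin φ sin δ + cos φ cos δ cos h = 0.057044 + 0.740768 = 0.797812.
Flux = S₀ · cos θ_z = 1254 × 0.797812 = 1000 W/m².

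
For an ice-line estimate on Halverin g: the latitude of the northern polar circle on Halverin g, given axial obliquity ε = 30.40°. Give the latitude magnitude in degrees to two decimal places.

59.60°

The polar circle is the lowest latitude that experiences at least one full rotation of continuous daylight at the northern-summer solstice; it lies at |φ| = 90° − ε = 90° − 30.40° = 59.60°.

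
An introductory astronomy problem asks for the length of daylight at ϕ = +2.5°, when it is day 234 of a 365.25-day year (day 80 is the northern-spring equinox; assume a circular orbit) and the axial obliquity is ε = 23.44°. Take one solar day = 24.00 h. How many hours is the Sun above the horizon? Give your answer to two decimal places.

Solar longitude: L_s = 360° × (234 − 80)/365.25 = 151.786°.
sin δ = sin 23.44° × sin 151.786° = 0.18806, so δ = +10.839°.
cos h₀ = −tan ϕ · tan δ = −tan(+2.5°) × tan(+10.839°) = -0.0084, so h₀ = 1.5792 rad = 90.48°.
Daylight = 2h₀/(2π) × 24.00 h = (1.5792/π) × 24.00 = 12.06 h.

12.06 h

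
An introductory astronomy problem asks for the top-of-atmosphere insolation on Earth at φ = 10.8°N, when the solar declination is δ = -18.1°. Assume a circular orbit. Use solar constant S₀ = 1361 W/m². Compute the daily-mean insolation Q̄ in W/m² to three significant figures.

Q̄ ≈ 366 W/m²

cos H₀ = −tan(+10.8°) tan(-18.100°) = 0.0624, H₀ = 1.5084 rad.
Bracket: H₀ sin φ sin δ + cos φ cos δ sin H₀ = 1.5084×0.18738×-0.31068 + 0.98229×0.95052×0.99805 = -0.087812 + 0.931866 = 0.844054.
Q̄ = (S₀/π) × [bracket] = (1361/π) × 0.844054 = 365.7 W/m².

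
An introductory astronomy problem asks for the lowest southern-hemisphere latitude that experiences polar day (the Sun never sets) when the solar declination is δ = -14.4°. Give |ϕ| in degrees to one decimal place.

Polar day requires cos h₀ = −tan ϕ tan δ ≤ −1, i.e. tan ϕ tan δ ≥ 1.
The boundary is |tan ϕ| · |tan δ| = 1, so |ϕ| = 90° − |δ| = 90° − 14.4° = 75.6° in the southern hemisphere.

|ϕ| = 75.6°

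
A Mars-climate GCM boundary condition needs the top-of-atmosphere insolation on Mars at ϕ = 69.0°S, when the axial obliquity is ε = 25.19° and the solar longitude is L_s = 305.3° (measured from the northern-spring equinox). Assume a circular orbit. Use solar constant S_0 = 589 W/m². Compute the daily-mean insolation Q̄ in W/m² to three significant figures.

Solar declination: sin δ = sin ε · sin L_s = sin 25.19° × sin 305.3° = -0.34737, so δ = -20.326°.
cos h₀ = −tan(-69.0°) tan(-20.326°) = -0.9650, h₀ = 2.8763 rad.
Bracket: h₀ sin ϕ sin δ + cos ϕ cos δ sin h₀ = 2.8763×-0.93358×-0.34737 + 0.35837×0.93773×0.26221 = 0.932777 + 0.088117 = 1.020894.
Q̄ = (S_0/π) × [bracket] = (589/π) × 1.020894 = 191.4 W/m².

Q̄ ≈ 191 W/m²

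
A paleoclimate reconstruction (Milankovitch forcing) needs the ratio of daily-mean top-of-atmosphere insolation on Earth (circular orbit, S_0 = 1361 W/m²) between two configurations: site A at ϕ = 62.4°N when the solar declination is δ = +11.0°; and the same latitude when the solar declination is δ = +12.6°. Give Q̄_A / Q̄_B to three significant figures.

— Configuration A (ϕ=+62.4°):
cos h₀ = −tan(+62.4°) tan(+11.000°) = -0.3718, h₀ = 1.9518 rad.
Bracket: h₀ sin ϕ sin δ + cos ϕ cos δ sin h₀ = 1.9518×0.88620×0.19081 + 0.46330×0.98163×0.92831 = 0.330041 + 0.422185 = 0.752226.
Q̄ = (S_0/π) × [bracket] = (1361/π) × 0.752226 = 325.88 W/m².
— Configuration B (ϕ=+62.4°):
cos h₀ = −tan(+62.4°) tan(+12.600°) = -0.4276, h₀ = 2.0126 rad.
Bracket: h₀ sin ϕ sin δ + cos ϕ cos δ sin h₀ = 2.0126×0.88620×0.21814 + 0.46330×0.97592×0.90398 = 0.389067 + 0.408729 = 0.797796.
Q̄ = (S_0/π) × [bracket] = (1361/π) × 0.797796 = 345.62 W/m².
Ratio Q̄_A / Q̄_B = 325.88 / 345.62 = 0.9429.

Q̄_A / Q̄_B ≈ 0.943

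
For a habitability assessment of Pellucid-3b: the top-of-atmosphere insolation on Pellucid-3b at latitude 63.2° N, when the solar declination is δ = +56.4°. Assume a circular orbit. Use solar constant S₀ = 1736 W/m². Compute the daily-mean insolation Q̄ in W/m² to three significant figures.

Q̄ ≈ 1.29e+03 W/m²

cos H₀ = −tan(+63.2°) tan(+56.400°) = -2.9796 ≤ −1 ⇒ polar day, H₀ = π.
Bracket: H₀ sin φ sin δ + cos φ cos δ sin H₀ = 3.1416×0.89259×0.83292 + 0.45088×0.55339×0.00000 = 2.335642 + 0.000000 = 2.335642.
Q̄ = (S₀/π) × [bracket] = (1736/π) × 2.335642 = 1291 W/m².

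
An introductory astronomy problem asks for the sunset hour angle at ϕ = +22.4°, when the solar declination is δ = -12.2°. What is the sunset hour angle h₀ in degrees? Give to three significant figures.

h₀ = 84.9°

cos h₀ = −tan ϕ · tan δ = −tan(+22.4°) × tan(-12.200°) = 0.0891, so h₀ = 1.4816 rad = 84.89°.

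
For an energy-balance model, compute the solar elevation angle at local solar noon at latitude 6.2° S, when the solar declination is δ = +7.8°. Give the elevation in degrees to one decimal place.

76.0°

At local noon the hour angle is zero, so the zenith angle equals |φ − δ| = |-6.2° − (+7.800°)| = 14.000°.
Elevation = 90° − 14.000° = 76.0°.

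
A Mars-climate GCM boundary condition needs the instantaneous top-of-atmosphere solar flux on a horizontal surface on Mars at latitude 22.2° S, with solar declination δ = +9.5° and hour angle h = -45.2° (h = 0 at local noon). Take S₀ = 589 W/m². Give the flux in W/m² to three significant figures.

cos θ_z = sin φ sin δ + cos φ cos δ cos h = -0.062362 + 0.643453 = 0.581091.
Flux = S₀ · cos θ_z = 589 × 0.581091 = 342.3 W/m².

342 W/m²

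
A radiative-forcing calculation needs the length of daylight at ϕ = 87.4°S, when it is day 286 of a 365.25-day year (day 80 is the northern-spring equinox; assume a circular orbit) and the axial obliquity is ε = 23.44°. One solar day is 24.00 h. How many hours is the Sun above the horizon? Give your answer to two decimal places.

Solar longitude: L_s = 360° × (286 − 80)/365.25 = 203.039°.
sin δ = sin 23.44° × sin 203.039° = -0.15568, so δ = -8.956°.
Sunrise equation: cos h₀ = −tan ϕ · tan δ = -3.4706 ≤ −1, so the Sun never sets (polar day) and h₀ = π.
Daylight = 2h₀/(2π) × 24.00 h = (3.1416/π) × 24.00 = 24.00 h.

24.00 h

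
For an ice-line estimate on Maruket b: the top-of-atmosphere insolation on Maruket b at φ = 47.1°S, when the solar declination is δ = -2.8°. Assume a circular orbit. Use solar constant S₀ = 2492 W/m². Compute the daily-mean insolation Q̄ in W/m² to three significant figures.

cos H₀ = −tan(-47.1°) tan(-2.800°) = -0.0526, H₀ = 1.6235 rad.
Bracket: H₀ sin φ sin δ + cos φ cos δ sin H₀ = 1.6235×-0.73254×-0.04885 + 0.68072×0.99881×0.99861 = 0.058096 + 0.678965 = 0.737061.
Q̄ = (S₀/π) × [bracket] = (2492/π) × 0.737061 = 584.7 W/m².

Q̄ ≈ 585 W/m²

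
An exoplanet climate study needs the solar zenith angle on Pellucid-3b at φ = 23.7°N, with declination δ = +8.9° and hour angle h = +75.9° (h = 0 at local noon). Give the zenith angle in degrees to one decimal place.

cos θ_z = sin φ sin δ + cos φ cos δ cos h = 0.062185 + 0.220383 = 0.282568.
θ_z = arccos(0.282568) = 73.6°.

θ_z = 73.6°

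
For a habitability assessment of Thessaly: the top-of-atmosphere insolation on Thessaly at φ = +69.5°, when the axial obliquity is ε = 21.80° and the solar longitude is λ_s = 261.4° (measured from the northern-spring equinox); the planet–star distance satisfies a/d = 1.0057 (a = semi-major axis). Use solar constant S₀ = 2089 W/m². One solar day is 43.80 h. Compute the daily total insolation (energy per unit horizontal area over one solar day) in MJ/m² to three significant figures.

Solar declination: sin δ = sin ε · sin λ_s = sin 21.80° × sin 261.4° = -0.36719, so δ = -21.543°.
cos H₀ = −tan(+69.5°) tan(-21.543°) = 1.0559 ≥ 1 ⇒ polar night, H₀ = 0 and Q̄ = 0.
Inverse-square distance factor (a/d)² = 1.0057² = 1.011432.
Daily total = Q̄ × 43.80 h × 3600 s/h = 0.00 MJ/m².

0.00 MJ/m²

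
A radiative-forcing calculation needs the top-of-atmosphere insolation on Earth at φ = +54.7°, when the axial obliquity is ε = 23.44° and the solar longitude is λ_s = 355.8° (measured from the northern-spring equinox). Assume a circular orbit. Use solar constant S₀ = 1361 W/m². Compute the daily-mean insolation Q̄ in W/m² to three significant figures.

Q̄ ≈ 234 W/m²

Solar declination: sin δ = sin ε · sin λ_s = sin 23.44° × sin 355.8° = -0.02913, so δ = -1.669°.
cos H₀ = −tan(+54.7°) tan(-1.669°) = 0.0412, H₀ = 1.5296 rad.
Bracket: H₀ sin φ sin δ + cos φ cos δ sin H₀ = 1.5296×0.81614×-0.02913 + 0.57786×0.99958×0.99915 = -0.036365 + 0.577126 = 0.540761.
Q̄ = (S₀/π) × [bracket] = (1361/π) × 0.540761 = 234.3 W/m².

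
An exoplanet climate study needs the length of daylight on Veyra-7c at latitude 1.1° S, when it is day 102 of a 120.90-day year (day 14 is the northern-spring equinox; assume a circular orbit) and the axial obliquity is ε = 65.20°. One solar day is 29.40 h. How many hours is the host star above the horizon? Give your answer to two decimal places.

15.07 h

Solar longitude: λ_s = 360° × (102 − 14)/120.90 = 262.035°.
sin δ = sin 65.20° × sin 262.035° = -0.89902, so δ = -64.029°.
cos H₀ = −tan φ · tan δ = −tan(-1.1°) × tan(-64.029°) = -0.0394, so H₀ = 1.6102 rad = 92.26°.
Daylight = 2H₀/(2π) × 29.40 h = (1.6102/π) × 29.40 = 15.07 h.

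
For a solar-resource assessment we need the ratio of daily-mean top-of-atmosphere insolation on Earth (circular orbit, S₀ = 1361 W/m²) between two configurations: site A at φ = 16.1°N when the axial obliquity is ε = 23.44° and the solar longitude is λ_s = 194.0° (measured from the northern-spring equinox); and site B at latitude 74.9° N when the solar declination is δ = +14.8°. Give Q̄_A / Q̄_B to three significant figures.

— Configuration A (φ=+16.1°):
Solar declination: sin δ = sin ε · sin λ_s = sin 23.44° × sin 194.0° = -0.09623, so δ = -5.522°.
cos H₀ = −tan(+16.1°) tan(-5.522°) = 0.0279, H₀ = 1.5429 rad.
Bracket: H₀ sin φ sin δ + cos φ cos δ sin H₀ = 1.5429×0.27731×-0.09623 + 0.96078×0.99536×0.99961 = -0.041173 + 0.955949 = 0.914776.
Q̄ = (S₀/π) × [bracket] = (1361/π) × 0.914776 = 396.30 W/m².
— Configuration B (φ=+74.9°):
cos H₀ = −tan(+74.9°) tan(+14.800°) = -0.9792, H₀ = 2.9373 rad.
Bracket: H₀ sin φ sin δ + cos φ cos δ sin H₀ = 2.9373×0.96547×0.25545 + 0.26050×0.96682×0.20284 = 0.724424 + 0.051087 = 0.775511.
Q̄ = (S₀/π) × [bracket] = (1361/π) × 0.775511 = 335.97 W/m².
Ratio Q̄_A / Q̄_B = 396.30 / 335.97 = 1.180.

Q̄_A / Q̄_B ≈ 1.18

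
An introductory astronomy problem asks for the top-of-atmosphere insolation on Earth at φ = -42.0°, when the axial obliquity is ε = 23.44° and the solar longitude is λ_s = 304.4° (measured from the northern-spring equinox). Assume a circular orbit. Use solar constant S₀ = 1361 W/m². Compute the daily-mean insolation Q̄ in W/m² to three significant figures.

Q̄ ≈ 469 W/m²

Solar declination: sin δ = sin ε · sin λ_s = sin 23.44° × sin 304.4° = -0.32822, so δ = -19.161°.
cos H₀ = −tan(-42.0°) tan(-19.161°) = -0.3129, H₀ = 1.8890 rad.
Bracket: H₀ sin φ sin δ + cos φ cos δ sin H₀ = 1.8890×-0.66913×-0.32822 + 0.74314×0.94460×0.94980 = 0.414866 + 0.666731 = 1.081597.
Q̄ = (S₀/π) × [bracket] = (1361/π) × 1.081597 = 468.6 W/m².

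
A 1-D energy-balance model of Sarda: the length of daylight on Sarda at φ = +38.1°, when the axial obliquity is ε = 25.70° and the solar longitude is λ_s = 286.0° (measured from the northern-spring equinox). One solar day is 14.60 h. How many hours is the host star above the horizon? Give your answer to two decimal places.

Solar declination: sin δ = sin ε · sin λ_s = sin 25.70° × sin 286.0° = -0.41686, so δ = -24.636°.
cos H₀ = −tan φ · tan δ = −tan(+38.1°) × tan(-24.636°) = 0.3596, so H₀ = 1.2030 rad = 68.92°.
Daylight = 2H₀/(2π) × 14.60 h = (1.2030/π) × 14.60 = 5.59 h.

5.59 h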